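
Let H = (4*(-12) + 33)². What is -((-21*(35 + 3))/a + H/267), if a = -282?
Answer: -15362/4183 ≈ -3.6725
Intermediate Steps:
H = 225 (H = (-48 + 33)² = (-15)² = 225)
-((-21*(35 + 3))/a + H/267) = -(-21*(35 + 3)/(-282) + 225/267) = -(-21*38*(-1/282) + 225*(1/267)) = -(-798*(-1/282) + 75/89) = -(133/47 + 75/89) = -1*15362/4183 = -15362/4183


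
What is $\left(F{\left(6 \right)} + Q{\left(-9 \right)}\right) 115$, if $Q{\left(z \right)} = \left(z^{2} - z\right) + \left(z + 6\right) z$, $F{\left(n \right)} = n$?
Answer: $14145$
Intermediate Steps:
$Q{\left(z \right)} = z^{2} - z + z \left(6 + z\right)$ ($Q{\left(z \right)} = \left(z^{2} - z\right) + \left(6 + z\right) z = \left(z^{2} - z\right) + z \left(6 + z\right) = z^{2} - z + z \left(6 + z\right)$)
$\left(F{\left(6 \right)} + Q{\left(-9 \right)}\right) 115 = \left(6 - 9 \left(5 + 2 \left(-9\right)\right)\right) 115 = \left(6 - 9 \left(5 - 18\right)\right) 115 = \left(6 - -117\right) 115 = \left(6 + 117\right) 115 = 123 \cdot 115 = 14145$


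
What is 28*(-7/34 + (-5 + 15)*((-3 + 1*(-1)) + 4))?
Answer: -98/17 ≈ -5.7647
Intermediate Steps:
28*(-7/34 + (-5 + 15)*((-3 + 1*(-1)) + 4)) = 28*(-7*1/34 + 10*((-3 - 1) + 4)) = 28*(-7/34 + 10*(-4 + 4)) = 28*(-7/34 + 10*0) = 28*(-7/34 + 0) = 28*(-7/34) = -98/17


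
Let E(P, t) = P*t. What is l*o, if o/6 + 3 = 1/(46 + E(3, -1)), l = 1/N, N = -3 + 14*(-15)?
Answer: 256/3053 ≈ 0.083852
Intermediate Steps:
N = -213 (N = -3 - 210 = -213)
l = -1/213 (l = 1/(-213) = -1/213 ≈ -0.0046948)
o = -768/43 (o = -18 + 6/(46 + 3*(-1)) = -18 + 6/(46 - 3) = -18 + 6/43 = -768/43 ≈ -17.860)
l*o = -1/213*(-768/43) = 256/3053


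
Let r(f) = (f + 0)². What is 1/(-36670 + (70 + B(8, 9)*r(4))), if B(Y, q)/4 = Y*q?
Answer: -1/31992 ≈ -3.1258e-5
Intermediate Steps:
r(f) = f²
B(Y, q) = 4*Y*q (B(Y, q) = 4*(Y*q) = 4*Y*q)
1/(-36670 + (70 + B(8, 9)*r(4))) = 1/(-36670 + (70 + (4*8*9)*4²)) = 1/(-36670 + (70 + 288*16)) = 1/(-36670 + (70 + 4608)) = 1/(-36670 + 4678) = 1/(-31992) = -1/31992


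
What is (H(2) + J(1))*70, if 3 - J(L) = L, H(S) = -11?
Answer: -630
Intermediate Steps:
J(L) = 3 - L
(H(2) + J(1))*70 = (-11 + (3 - 1*1))*70 = (-11 + (3 - 1))*70 = (-11 + 2)*70 = -9*70 = -630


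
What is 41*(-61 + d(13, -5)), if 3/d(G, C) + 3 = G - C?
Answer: -12464/5 ≈ -2492.8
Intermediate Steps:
d(G, C) = 3/(-3 + G - C) (d(G, C) = 3/(-3 + (G - C)) = 3/(-3 + G - C))
41*(-61 + d(13, -5)) = 41*(-61 - 3/(3 - 5 - 1*13)) = 41*(-61 - 3/(3 - 5 - 13)) = 41*(-61 - 3/(-15)) = 41*(-61 - 3*(-1/15)) = 41*(-61 + ⅕) = 41*(-304/5) = -12464/5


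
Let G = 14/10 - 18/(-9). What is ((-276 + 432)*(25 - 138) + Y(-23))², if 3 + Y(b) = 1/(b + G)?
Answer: 2985441432649/9604 ≈ 3.1085e+8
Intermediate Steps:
G = 17/5 (G = 14*(⅒) - 18*(-⅑) = 7/5 + 2 = 17/5 ≈ 3.4000)
Y(b) = -3 + 1/(17/5 + b) (Y(b) = -3 + 1/(b + 17/5) = -3 + 1/(17/5 + b))
((-276 + 432)*(25 - 138) + Y(-23))² = ((-276 + 432)*(25 - 138) + (-46 - 15*(-23))/(17 + 5*(-23)))² = (156*(-113) + (-46 + 345)/(17 - 115))² = (-17628 + 299/(-98))² = (-17628 - 1/98*299)² = (-17628 - 299/98)² = (-1727843/98)² = 2985441432649/9604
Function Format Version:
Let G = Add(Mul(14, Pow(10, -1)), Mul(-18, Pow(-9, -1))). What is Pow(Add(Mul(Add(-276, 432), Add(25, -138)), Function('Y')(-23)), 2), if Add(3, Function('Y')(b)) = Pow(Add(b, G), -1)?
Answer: Rational(2985441432649, 9604) ≈ 3.1085e+8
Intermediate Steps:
G = Rational(17, 5) (G = Add(Mul(14, Rational(1, 10)), Mul(-18, Rational(-1, 9))) = Add(Rational(7, 5), 2) = Rational(17, 5) ≈ 3.4000)
Function('Y')(b) = Add(-3, Pow(Add(Rational(17, 5), b), -1)) (Function('Y')(b) = Add(-3, Pow(Add(b, Rational(17, 5)), -1)) = Add(-3, Pow(Add(Rational(17, 5), b), -1)))
Pow(Add(Mul(Add(-276, 432), Add(25, -138)), Function('Y')(-23)), 2) = Pow(Add(Mul(Add(-276, 432), Add(25, -138)), Mul(Pow(Add(17, Mul(5, -23)), -1), Add(-46, Mul(-15, -23)))), 2) = Pow(Add(Mul(156, -113), Mul(Pow(Add(17, -115), -1), Add(-46, 345))), 2) = Pow(Add(-17628, Mul(Pow(-98, -1), 299)), 2) = Pow(Add(-17628, Mul(Rational(-1, 98), 299)), 2) = Pow(Add(-17628, Rational(-299, 98)), 2) = Pow(Rational(-1727843, 98), 2) = Rational(2985441432649, 9604)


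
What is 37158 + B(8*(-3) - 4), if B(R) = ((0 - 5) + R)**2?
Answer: 38247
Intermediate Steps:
B(R) = (-5 + R)**2
37158 + B(8*(-3) - 4) = 37158 + (-5 + (8*(-3) - 4))**2 = 37158 + (-5 + (-24 - 4))**2 = 37158 + (-5 - 28)**2 = 37158 + (-33)**2 = 37158 + 1089 = 38247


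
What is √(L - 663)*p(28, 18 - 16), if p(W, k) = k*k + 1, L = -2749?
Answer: 10*I*√853 ≈ 292.06*I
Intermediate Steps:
p(W, k) = 1 + k² (p(W, k) = k² + 1 = 1 + k²)
√(L - 663)*p(28, 18 - 16) = √(-2749 - 663)*(1 + (18 - 16)²) = √(-3412)*(1 + 2²) = (2*I*√853)*(1 + 4) = (2*I*√853)*5 = 10*I*√853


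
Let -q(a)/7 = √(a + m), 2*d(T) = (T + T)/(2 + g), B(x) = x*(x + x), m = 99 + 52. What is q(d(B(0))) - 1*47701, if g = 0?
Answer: -47701 - 7*√151 ≈ -47787.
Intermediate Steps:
m = 151
B(x) = 2*x² (B(x) = x*(2*x) = 2*x²)
d(T) = T/2 (d(T) = ((T + T)/(2 + 0))/2 = ((2*T)/2)/2 = ((2*T)*(½))/2 = T/2)
q(a) = -7*√(151 + a) (q(a) = -7*√(a + 151) = -7*√(151 + a))
q(d(B(0))) - 1*47701 = -7*√(151 + (2*0²)/2) - 1*47701 = -7*√(151 + (2*0)/2) - 47701 = -7*√(151 + (½)*0) - 47701 = -7*√(151 + 0) - 47701 = -7*√151 - 47701 = -47701 - 7*√151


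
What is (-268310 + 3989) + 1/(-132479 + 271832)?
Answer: -36833924312/139353 ≈ -2.6432e+5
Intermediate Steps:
(-268310 + 3989) + 1/(-132479 + 271832) = -264321 + 1/139353 = -36833924312/139353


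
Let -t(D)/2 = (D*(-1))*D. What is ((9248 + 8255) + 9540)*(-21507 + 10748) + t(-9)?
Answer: -290955475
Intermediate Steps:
t(D) = 2*D² (t(D) = -2*D*(-1)*D = -2*(-D)*D = -(-2)*D² = 2*D²)
((9248 + 8255) + 9540)*(-21507 + 10748) + t(-9) = ((9248 + 8255) + 9540)*(-21507 + 10748) + 2*(-9)² = (17503 + 9540)*(-10759) + 2*81 = 27043*(-10759) + 162 = -290955637 + 162 = -290955475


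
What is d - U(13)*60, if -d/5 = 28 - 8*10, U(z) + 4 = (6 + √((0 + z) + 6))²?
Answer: -2800 - 720*√19 ≈ -5938.4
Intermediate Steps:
U(z) = -4 + (6 + √(6 + z))² (U(z) = -4 + (6 + √((0 + z) + 6))² = -4 + (6 + √(z + 6))² = -4 + (6 + √(6 + z))²)
d = 260 (d = -5*(28 - 8*10) = -5*(28 - 80) = -5*(-52) = 260)
d - U(13)*60 = 260 - (-4 + (6 + √(6 + 13))²)*60 = 260 - (-4 + (6 + √19)²)*60 = 260 - (-240 + 60*(6 + √19)²) = 260 + (240 - 60*(6 + √19)²) = 500 - 60*(6 + √19)²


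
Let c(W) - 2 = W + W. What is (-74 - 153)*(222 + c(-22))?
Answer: -40860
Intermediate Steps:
c(W) = 2 + 2*W (c(W) = 2 + (W + W) = 2 + 2*W)
(-74 - 153)*(222 + c(-22)) = (-74 - 153)*(222 + (2 + 2*(-22))) = -227*(222 + (2 - 44)) = -227*(222 - 42) = -227*180 = -40860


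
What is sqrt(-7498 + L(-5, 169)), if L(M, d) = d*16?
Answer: I*sqrt(4794) ≈ 69.239*I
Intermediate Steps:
L(M, d) = 16*d
sqrt(-7498 + L(-5, 169)) = sqrt(-7498 + 16*169) = sqrt(-7498 + 2704) = sqrt(-4794) = I*sqrt(4794)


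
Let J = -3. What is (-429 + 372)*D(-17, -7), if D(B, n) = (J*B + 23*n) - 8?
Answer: 6726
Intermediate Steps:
D(B, n) = -8 - 3*B + 23*n (D(B, n) = (-3*B + 23*n) - 8 = -8 - 3*B + 23*n)
(-429 + 372)*D(-17, -7) = (-429 + 372)*(-8 - 3*(-17) + 23*(-7)) = -57*(-8 + 51 - 161) = -57*(-118) = 6726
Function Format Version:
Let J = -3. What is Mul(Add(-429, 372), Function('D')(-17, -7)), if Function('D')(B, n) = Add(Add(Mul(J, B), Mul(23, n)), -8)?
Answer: 6726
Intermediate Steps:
Function('D')(B, n) = Add(-8, Mul(-3, B), Mul(23, n)) (Function('D')(B, n) = Add(Add(Mul(-3, B), Mul(23, n)), -8) = Add(-8, Mul(-3, B), Mul(23, n)))
Mul(Add(-429, 372), Function('D')(-17, -7)) = Mul(Add(-429, 372), Add(-8, Mul(-3, -17), Mul(23, -7))) = Mul(-57, Add(-8, 51, -161)) = Mul(-57, -118) = 6726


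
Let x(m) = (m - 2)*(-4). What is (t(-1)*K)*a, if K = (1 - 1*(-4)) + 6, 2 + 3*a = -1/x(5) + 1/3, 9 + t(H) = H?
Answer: 1045/18 ≈ 58.056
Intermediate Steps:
t(H) = -9 + H
x(m) = 8 - 4*m (x(m) = (-2 + m)*(-4) = 8 - 4*m)
a = -19/36 (a = -⅔ + (-1/(8 - 4*5) + 1/3)/3 = -⅔ + (-1/(8 - 20) + 1*(⅓))/3 = -⅔ + (-1/(-12) + ⅓)/3 = -⅔ + (-1*(-1/12) + ⅓)/3 = -⅔ + (1/12 + ⅓)/3 = -⅔ + (⅓)*(5/12) = -⅔ + 5/36 = -19/36 ≈ -0.52778)
K = 11 (K = (1 + 4) + 6 = 5 + 6 = 11)
(t(-1)*K)*a = ((-9 - 1)*11)*(-19/36) = -10*11*(-19/36) = -110*(-19/36) = 1045/18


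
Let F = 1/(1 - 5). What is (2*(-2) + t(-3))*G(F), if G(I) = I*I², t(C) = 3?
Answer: 1/64 ≈ 0.015625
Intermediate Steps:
F = -¼ (F = 1/(-4) = -¼ ≈ -0.25000)
G(I) = I³
(2*(-2) + t(-3))*G(F) = (2*(-2) + 3)*(-¼)³ = (-4 + 3)*(-1/64) = -1*(-1/64) = 1/64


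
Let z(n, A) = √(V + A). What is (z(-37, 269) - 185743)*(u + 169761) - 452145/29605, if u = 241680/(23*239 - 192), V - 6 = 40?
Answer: -198142371798354540/6282181 + 540494271*√35/1061 ≈ -3.1537e+10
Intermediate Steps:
V = 46 (V = 6 + 40 = 46)
z(n, A) = √(46 + A)
u = 48336/1061 (u = 241680/(5497 - 192) = 241680/5305 = 241680*(1/5305) = 48336/1061 ≈ 45.557)
(z(-37, 269) - 185743)*(u + 169761) - 452145/29605 = (√(46 + 269) - 185743)*(48336/1061 + 169761) - 452145/29605 = (√315 - 185743)*(180164757/1061) - 452145/29605 = (3*√35 - 185743)*(180164757/1061) - 1*90429/5921 = (-185743 + 3*√35)*(180164757/1061) - 90429/5921 = (-33464342459451/1061 + 540494271*√35/1061) - 90429/5921 = -198142371798354540/6282181 + 540494271*√35/1061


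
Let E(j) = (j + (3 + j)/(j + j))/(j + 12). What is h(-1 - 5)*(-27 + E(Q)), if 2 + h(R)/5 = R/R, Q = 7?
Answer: 17685/133 ≈ 132.97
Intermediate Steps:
h(R) = -5 (h(R) = -10 + 5*(R/R) = -10 + 5*1 = -10 + 5 = -5)
E(j) = (j + (3 + j)/(2*j))/(12 + j) (E(j) = (j + (3 + j)/((2*j)))/(12 + j) = (j + (3 + j)*(1/(2*j)))/(12 + j) = (j + (3 + j)/(2*j))/(12 + j))
h(-1 - 5)*(-27 + E(Q)) = -5*(-27 + (1/2)*(3 + 7 + 2*7**2)/(7*(12 + 7))) = -5*(-27 + (1/2)*(1/7)*(3 + 7 + 2*49)/19) = -5*(-27 + (1/2)*(1/7)*(1/19)*(3 + 7 + 98)) = -5*(-27 + (1/2)*(1/7)*(1/19)*108) = -5*(-27 + 54/133) = -5*(-3537/133) = 17685/133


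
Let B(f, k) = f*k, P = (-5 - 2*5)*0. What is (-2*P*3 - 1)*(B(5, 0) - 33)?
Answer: 33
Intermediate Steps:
P = 0 (P = (-5 - 10)*0 = -15*0 = 0)
(-2*P*3 - 1)*(B(5, 0) - 33) = (-0*3 - 1)*(5*0 - 33) = (-2*0 - 1)*(0 - 33) = (0 - 1)*(-33) = -1*(-33) = 33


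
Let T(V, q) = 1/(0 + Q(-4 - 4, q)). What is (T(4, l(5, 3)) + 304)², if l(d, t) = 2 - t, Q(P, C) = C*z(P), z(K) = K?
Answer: 5919489/64 ≈ 92492.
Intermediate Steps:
Q(P, C) = C*P
T(V, q) = -1/(8*q) (T(V, q) = 1/(0 + q*(-4 - 4)) = 1/(0 + q*(-8)) = 1/(0 - 8*q) = 1/(-8*q) = -1/(8*q))
(T(4, l(5, 3)) + 304)² = (-1/(8*(2 - 1*3)) + 304)² = (-1/(8*(2 - 3)) + 304)² = (-⅛/(-1) + 304)² = (-⅛*(-1) + 304)² = (⅛ + 304)² = (2433/8)² = 5919489/64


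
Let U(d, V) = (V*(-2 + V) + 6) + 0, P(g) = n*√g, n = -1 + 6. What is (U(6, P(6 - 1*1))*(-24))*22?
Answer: -69168 + 5280*√5 ≈ -57362.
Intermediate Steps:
n = 5
P(g) = 5*√g
U(d, V) = 6 + V*(-2 + V) (U(d, V) = (6 + V*(-2 + V)) + 0 = 6 + V*(-2 + V))
(U(6, P(6 - 1*1))*(-24))*22 = ((6 + (5*√(6 - 1*1))² - 10*√(6 - 1*1))*(-24))*22 = ((6 + (5*√(6 - 1))² - 10*√(6 - 1))*(-24))*22 = ((6 + (5*√5)² - 10*√5)*(-24))*22 = ((6 + 125 - 10*√5)*(-24))*22 = ((131 - 10*√5)*(-24))*22 = (-3144 + 240*√5)*22 = -69168 + 5280*√5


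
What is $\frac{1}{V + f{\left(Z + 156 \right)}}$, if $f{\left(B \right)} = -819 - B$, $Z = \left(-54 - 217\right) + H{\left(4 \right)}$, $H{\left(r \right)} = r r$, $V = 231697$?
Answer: $\frac{1}{230977} \approx 4.3294 \cdot 10^{-6}$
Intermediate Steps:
$H{\left(r \right)} = r^{2}$
$Z = -255$ ($Z = \left(-54 - 217\right) + 4^{2} = -271 + 16 = -255$)
$\frac{1}{V + f{\left(Z + 156 \right)}} = \frac{1}{231697 - 720} = \frac{1}{230977}$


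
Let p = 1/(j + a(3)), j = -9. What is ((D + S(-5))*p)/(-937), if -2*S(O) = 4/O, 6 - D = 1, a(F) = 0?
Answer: 3/4685 ≈ 0.00064034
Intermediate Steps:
D = 5 (D = 6 - 1*1 = 6 - 1 = 5)
S(O) = -2/O
p = -⅑ (p = 1/(-9 + 0) = 1/(-9) = -⅑ ≈ -0.11111)
((D + S(-5))*p)/(-937) = ((5 - 2/(-5))*(-⅑))/(-937) = ((5 - 2*(-⅕))*(-⅑))*(-1/937) = ((5 + ⅖)*(-⅑))*(-1/937) = ((27/5)*(-⅑))*(-1/937) = -⅗*(-1/937) = 3/4685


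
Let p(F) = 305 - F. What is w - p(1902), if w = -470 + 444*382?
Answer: 170735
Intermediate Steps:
w = 169138 (w = -470 + 169608 = 169138)
w - p(1902) = 169138 - (305 - 1*1902) = 169138 - (305 - 1902) = 169138 - 1*(-1597) = 169138 + 1597 = 170735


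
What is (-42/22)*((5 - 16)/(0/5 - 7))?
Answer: -3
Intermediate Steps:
(-42/22)*((5 - 16)/(0/5 - 7)) = ((1/22)*(-42))*(-11/(0*(⅕) - 7)) = -(-21)/(0 - 7) = -(-21)/(-7) = -(-21)*(-1)/7 = -21/11*11/7 = -3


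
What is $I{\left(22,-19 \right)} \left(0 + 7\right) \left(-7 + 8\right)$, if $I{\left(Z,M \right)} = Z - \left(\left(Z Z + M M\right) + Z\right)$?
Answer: $-5915$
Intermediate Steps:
$I{\left(Z,M \right)} = - M^{2} - Z^{2}$ ($I{\left(Z,M \right)} = Z - \left(\left(Z^{2} + M^{2}\right) + Z\right) = Z - \left(\left(M^{2} + Z^{2}\right) + Z\right) = Z - \left(Z + M^{2} + Z^{2}\right) = - M^{2} - Z^{2}$)
$I{\left(22,-19 \right)} \left(0 + 7\right) \left(-7 + 8\right) = \left(- \left(-19\right)^{2} - 22^{2}\right) \left(0 + 7\right) \left(-7 + 8\right) = \left(\left(-1\right) 361 - 484\right) 7 \cdot 1 = \left(-361 - 484\right) 7 = \left(-845\right) 7 = -5915$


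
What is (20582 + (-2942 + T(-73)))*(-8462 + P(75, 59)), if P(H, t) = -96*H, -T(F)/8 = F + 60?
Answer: -277906528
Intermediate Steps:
T(F) = -480 - 8*F (T(F) = -8*(F + 60) = -8*(60 + F) = -480 - 8*F)
(20582 + (-2942 + T(-73)))*(-8462 + P(75, 59)) = (20582 + (-2942 + (-480 - 8*(-73))))*(-8462 - 96*75) = (20582 + (-2942 + (-480 + 584)))*(-8462 - 7200) = (20582 + (-2942 + 104))*(-15662) = (20582 - 2838)*(-15662) = 17744*(-15662) = -277906528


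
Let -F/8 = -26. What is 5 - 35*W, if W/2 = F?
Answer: -14555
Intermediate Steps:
F = 208 (F = -8*(-26) = 208)
W = 416 (W = 2*208 = 416)
5 - 35*W = 5 - 35*416 = 5 - 14560 = -14555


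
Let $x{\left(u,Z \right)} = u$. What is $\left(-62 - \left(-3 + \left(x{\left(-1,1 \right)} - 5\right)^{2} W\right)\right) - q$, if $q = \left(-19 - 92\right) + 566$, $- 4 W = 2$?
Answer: $-496$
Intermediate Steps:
$W = - \frac{1}{2}$ ($W = \left(- \frac{1}{4}\right) 2 = - \frac{1}{2} \approx -0.5$)
$q = 455$ ($q = \left(-19 - 92\right) + 566 = -111 + 566 = 455$)
$\left(-62 - \left(-3 + \left(x{\left(-1,1 \right)} - 5\right)^{2} W\right)\right) - q = \left(-62 - \left(-3 + \left(-1 - 5\right)^{2} \left(- \frac{1}{2}\right)\right)\right) - 455 = \left(-62 - \left(-3 + \left(-6\right)^{2} \left(- \frac{1}{2}\right)\right)\right) - 455 = \left(-62 - \left(-3 + 36 \left(- \frac{1}{2}\right)\right)\right) - 455 = \left(-62 - \left(-3 - 18\right)\right) - 455 = \left(-62 - -21\right) - 455 = \left(-62 + 21\right) - 455 = -41 - 455 = -496$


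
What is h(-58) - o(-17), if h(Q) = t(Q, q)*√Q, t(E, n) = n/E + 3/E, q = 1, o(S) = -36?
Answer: 36 - 2*I*√58/29 ≈ 36.0 - 0.52523*I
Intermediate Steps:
t(E, n) = 3/E + n/E
h(Q) = 4/√Q (h(Q) = ((3 + 1)/Q)*√Q = (4/Q)*√Q = 4/√Q)
h(-58) - o(-17) = 4/√(-58) - 1*(-36) = 4*(-I*√58/58) + 36 = -2*I*√58/29 + 36 = 36 - 2*I*√58/29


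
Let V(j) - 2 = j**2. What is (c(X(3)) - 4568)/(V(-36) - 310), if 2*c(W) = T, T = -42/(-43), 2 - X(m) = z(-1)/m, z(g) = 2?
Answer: -10337/2236 ≈ -4.6230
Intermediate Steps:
X(m) = 2 - 2/m
T = 42/43 (T = -42*(-1/43) = 42/43 ≈ 0.97674)
c(W) = 21/43 (c(W) = (1/2)*(42/43) = 21/43)
V(j) = 2 + j**2
(c(X(3)) - 4568)/(V(-36) - 310) = (21/43 - 4568)/((2 + (-36)**2) - 310) = -196403/(43*((2 + 1296) - 310)) = -196403/(43*(1298 - 310)) = -196403/43/988 = -196403/43*1/988 = -10337/2236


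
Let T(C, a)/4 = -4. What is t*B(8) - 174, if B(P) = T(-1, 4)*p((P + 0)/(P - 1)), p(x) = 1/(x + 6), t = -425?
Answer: 778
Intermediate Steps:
T(C, a) = -16 (T(C, a) = 4*(-4) = -16)
p(x) = 1/(6 + x)
B(P) = -16/(6 + P/(-1 + P)) (B(P) = -16/(6 + (P + 0)/(P - 1)) = -16/(6 + P/(-1 + P)))
t*B(8) - 174 = -6800*(1 - 1*8)/(-6 + 7*8) - 174 = -6800*(1 - 8)/(-6 + 56) - 174 = -6800*(-7)/50 - 174 = -425*(-56/25) - 174 = 952 - 174 = 778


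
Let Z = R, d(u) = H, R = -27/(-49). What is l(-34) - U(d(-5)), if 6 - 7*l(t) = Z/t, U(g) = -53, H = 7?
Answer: 628109/11662 ≈ 53.859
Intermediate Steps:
R = 27/49 (R = -27*(-1/49) = 27/49 ≈ 0.55102)
d(u) = 7
Z = 27/49 ≈ 0.55102
l(t) = 6/7 - 27/(343*t)
l(-34) - U(d(-5)) = (3/343)*(-9 + 98*(-34))/(-34) - 1*(-53) = (3/343)*(-1/34)*(-9 - 3332) + 53 = (3/343)*(-1/34)*(-3341) + 53 = 10023/11662 + 53 = 628109/11662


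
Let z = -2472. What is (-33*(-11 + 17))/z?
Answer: 33/412 ≈ 0.080097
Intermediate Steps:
(-33*(-11 + 17))/z = -33*(-11 + 17)/(-2472) = -33*6*(-1/2472) = -198*(-1/2472) = 33/412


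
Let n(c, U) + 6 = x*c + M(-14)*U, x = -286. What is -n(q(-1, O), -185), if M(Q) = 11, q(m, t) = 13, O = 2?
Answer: 5759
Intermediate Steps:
n(c, U) = -6 - 286*c + 11*U (n(c, U) = -6 + (-286*c + 11*U) = -6 - 286*c + 11*U)
-n(q(-1, O), -185) = -(-6 - 286*13 + 11*(-185)) = -(-6 - 3718 - 2035) = -1*(-5759) = 5759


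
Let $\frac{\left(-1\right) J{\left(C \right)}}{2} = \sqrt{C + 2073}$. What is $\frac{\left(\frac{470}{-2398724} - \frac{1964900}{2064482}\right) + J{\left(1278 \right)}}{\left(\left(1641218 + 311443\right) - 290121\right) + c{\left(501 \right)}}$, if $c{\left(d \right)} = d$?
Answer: $- \frac{168365110505}{294127956764040846} - \frac{2 \sqrt{3351}}{1663041} \approx -7.0189 \cdot 10^{-5}$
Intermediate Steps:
$J{\left(C \right)} = - 2 \sqrt{2073 + C}$ ($J{\left(C \right)} = - 2 \sqrt{C + 2073} = - 2 \sqrt{2073 + C}$)
$\frac{\left(\frac{470}{-2398724} - \frac{1964900}{2064482}\right) + J{\left(1278 \right)}}{\left(\left(1641218 + 311443\right) - 290121\right) + c{\left(501 \right)}} = \frac{\left(\frac{470}{-2398724} - \frac{1964900}{2064482}\right) - 2 \sqrt{2073 + 1278}}{\left(\left(1641218 + 311443\right) - 290121\right) + 501} = \frac{\left(470 \left(- \frac{1}{2398724}\right) - \frac{140350}{147463}\right) - 2 \sqrt{3351}}{\left(1952661 - 290121\right) + 501} = \frac{\left(- \frac{235}{1199362} - \frac{140350}{147463}\right) - 2 \sqrt{3351}}{1662540 + 501} = \frac{- \frac{168365110505}{176861518606} - 2 \sqrt{3351}}{1663041} = \left(- \frac{168365110505}{176861518606} - 2 \sqrt{3351}\right) \frac{1}{1663041} = - \frac{168365110505}{294127956764040846} - \frac{2 \sqrt{3351}}{1663041}$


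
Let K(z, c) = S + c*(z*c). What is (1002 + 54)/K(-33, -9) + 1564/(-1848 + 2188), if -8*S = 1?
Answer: 89923/21385 ≈ 4.2050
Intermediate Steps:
S = -⅛ (S = -⅛*1 = -⅛ ≈ -0.12500)
K(z, c) = -⅛ + z*c² (K(z, c) = -⅛ + c*(z*c) = -⅛ + c*(c*z) = -⅛ + z*c²)
(1002 + 54)/K(-33, -9) + 1564/(-1848 + 2188) = (1002 + 54)/(-⅛ - 33*(-9)²) + 1564/(-1848 + 2188) = 1056/(-⅛ - 33*81) + 1564/340 = 1056/(-⅛ - 2673) + 1564*(1/340) = 1056/(-21385/8) + 23/5 = 1056*(-8/21385) + 23/5 = -8448/21385 + 23/5 = 89923/21385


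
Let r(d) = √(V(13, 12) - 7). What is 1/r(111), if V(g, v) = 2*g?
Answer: √19/19 ≈ 0.22942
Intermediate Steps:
r(d) = √19 (r(d) = √(2*13 - 7) = √(26 - 7) = √19)
1/r(111) = 1/(√19) = √19/19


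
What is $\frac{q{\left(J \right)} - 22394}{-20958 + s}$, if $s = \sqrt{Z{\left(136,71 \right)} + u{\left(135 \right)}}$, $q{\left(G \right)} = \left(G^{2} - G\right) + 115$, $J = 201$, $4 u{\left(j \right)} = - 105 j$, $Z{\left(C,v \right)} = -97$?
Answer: $- \frac{1502353272}{1756965619} - \frac{35842 i \sqrt{14563}}{1756965619} \approx -0.85508 - 0.0024618 i$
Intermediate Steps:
$u{\left(j \right)} = - \frac{105 j}{4}$ ($u{\left(j \right)} = \frac{\left(-105\right) j}{4} = - \frac{105 j}{4}$)
$q{\left(G \right)} = 115 + G^{2} - G$
$s = \frac{i \sqrt{14563}}{2}$ ($s = \sqrt{-97 - \frac{14175}{4}} = \sqrt{- \frac{14563}{4}} = \frac{i \sqrt{14563}}{2} \approx 60.339 i$)
$\frac{q{\left(J \right)} - 22394}{-20958 + s} = \frac{\left(115 + 201^{2} - 201\right) - 22394}{-20958 + \frac{i \sqrt{14563}}{2}} = \frac{\left(115 + 40401 - 201\right) - 22394}{-20958 + \frac{i \sqrt{14563}}{2}} = \frac{40315 - 22394}{-20958 + \frac{i \sqrt{14563}}{2}} = \frac{17921}{-20958 + \frac{i \sqrt{14563}}{2}}$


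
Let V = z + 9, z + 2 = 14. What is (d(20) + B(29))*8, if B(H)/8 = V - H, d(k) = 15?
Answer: -392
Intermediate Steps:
z = 12 (z = -2 + 14 = 12)
V = 21 (V = 12 + 9 = 21)
B(H) = 168 - 8*H (B(H) = 8*(21 - H) = 168 - 8*H)
(d(20) + B(29))*8 = (15 + (168 - 8*29))*8 = (15 + (168 - 232))*8 = (15 - 64)*8 = -49*8 = -392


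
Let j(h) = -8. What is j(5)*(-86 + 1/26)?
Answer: 8940/13 ≈ 687.69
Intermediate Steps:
j(5)*(-86 + 1/26) = -8*(-86 + 1/26) = -8*(-2235/26) = 8940/13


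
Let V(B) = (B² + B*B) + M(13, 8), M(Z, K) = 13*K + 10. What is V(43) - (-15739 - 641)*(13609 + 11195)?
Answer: 406293332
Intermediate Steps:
M(Z, K) = 10 + 13*K
V(B) = 114 + 2*B² (V(B) = (B² + B*B) + (10 + 13*8) = (B² + B²) + (10 + 104) = 2*B² + 114 = 114 + 2*B²)
V(43) - (-15739 - 641)*(13609 + 11195) = (114 + 2*43²) - (-15739 - 641)*(13609 + 11195) = (114 + 2*1849) - (-16380)*24804 = (114 + 3698) - 1*(-406289520) = 3812 + 406289520 = 406293332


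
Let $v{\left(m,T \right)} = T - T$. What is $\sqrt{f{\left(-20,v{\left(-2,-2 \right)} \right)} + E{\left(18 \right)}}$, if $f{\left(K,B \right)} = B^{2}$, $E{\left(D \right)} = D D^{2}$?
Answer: $54 \sqrt{2} \approx 76.368$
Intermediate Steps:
$v{\left(m,T \right)} = 0$
$E{\left(D \right)} = D^{3}$
$\sqrt{f{\left(-20,v{\left(-2,-2 \right)} \right)} + E{\left(18 \right)}} = \sqrt{0^{2} + 18^{3}} = \sqrt{0 + 5832} = \sqrt{5832} = 54 \sqrt{2}$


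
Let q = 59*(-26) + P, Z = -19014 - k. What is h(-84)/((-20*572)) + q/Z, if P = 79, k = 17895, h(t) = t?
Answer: 1645463/35186580 ≈ 0.046764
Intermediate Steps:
Z = -36909 (Z = -19014 - 1*17895 = -19014 - 17895 = -36909)
q = -1455 (q = 59*(-26) + 79 = -1534 + 79 = -1455)
h(-84)/((-20*572)) + q/Z = -84/((-20*572)) - 1455/(-36909) = -84/(-11440) - 1455*(-1/36909) = -84*(-1/11440) + 485/12303 = 21/2860 + 485/12303 = 1645463/35186580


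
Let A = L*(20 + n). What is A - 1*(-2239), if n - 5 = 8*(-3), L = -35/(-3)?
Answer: 6752/3 ≈ 2250.7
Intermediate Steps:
L = 35/3 (L = -35*(-⅓) = 35/3 ≈ 11.667)
n = -19 (n = 5 + 8*(-3) = 5 - 24 = -19)
A = 35/3 (A = 35*(20 - 19)/3 = (35/3)*1 = 35/3 ≈ 11.667)
A - 1*(-2239) = 35/3 - 1*(-2239) = 35/3 + 2239 = 6752/3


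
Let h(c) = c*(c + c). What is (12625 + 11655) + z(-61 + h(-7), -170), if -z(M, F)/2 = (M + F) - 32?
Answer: 24610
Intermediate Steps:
h(c) = 2*c² (h(c) = c*(2*c) = 2*c²)
z(M, F) = 64 - 2*F - 2*M (z(M, F) = -2*((M + F) - 32) = -2*((F + M) - 32) = -2*(-32 + F + M) = 64 - 2*F - 2*M)
(12625 + 11655) + z(-61 + h(-7), -170) = (12625 + 11655) + (64 - 2*(-170) - 2*(-61 + 2*(-7)²)) = 24280 + (64 + 340 - 2*(-61 + 2*49)) = 24280 + (64 + 340 - 2*(-61 + 98)) = 24280 + (64 + 340 - 2*37) = 24280 + (64 + 340 - 74) = 24280 + 330 = 24610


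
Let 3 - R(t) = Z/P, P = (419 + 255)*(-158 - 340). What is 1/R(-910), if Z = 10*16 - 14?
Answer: 167826/503551 ≈ 0.33328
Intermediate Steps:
P = -335652 (P = 674*(-498) = -335652)
Z = 146 (Z = 160 - 14 = 146)
R(t) = 503551/167826 (R(t) = 3 - 146/(-335652) = 3 - 146*(-1)/335652 = 3 - 1*(-73/167826) = 3 + 73/167826 = 503551/167826)
1/R(-910) = 1/(503551/167826) = 167826/503551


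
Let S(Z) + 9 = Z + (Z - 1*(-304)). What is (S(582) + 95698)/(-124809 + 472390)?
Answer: 97157/347581 ≈ 0.27952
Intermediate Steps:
S(Z) = 295 + 2*Z (S(Z) = -9 + (Z + (Z - 1*(-304))) = -9 + (Z + (Z + 304)) = -9 + (Z + (304 + Z)) = -9 + (304 + 2*Z) = 295 + 2*Z)
(S(582) + 95698)/(-124809 + 472390) = ((295 + 2*582) + 95698)/(-124809 + 472390) = ((295 + 1164) + 95698)/347581 = (1459 + 95698)*(1/347581) = 97157*(1/347581) = 97157/347581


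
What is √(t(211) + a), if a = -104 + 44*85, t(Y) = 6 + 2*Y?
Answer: 4*√254 ≈ 63.750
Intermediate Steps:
a = 3636 (a = -104 + 3740 = 3636)
√(t(211) + a) = √((6 + 2*211) + 3636) = √((6 + 422) + 3636) = √(428 + 3636) = √4064 = 4*√254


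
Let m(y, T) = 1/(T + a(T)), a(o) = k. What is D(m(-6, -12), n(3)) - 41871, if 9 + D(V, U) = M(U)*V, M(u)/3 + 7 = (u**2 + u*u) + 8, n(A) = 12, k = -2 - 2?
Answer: -670947/16 ≈ -41934.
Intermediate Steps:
k = -4
a(o) = -4
M(u) = 3 + 6*u**2 (M(u) = -21 + 3*((u**2 + u*u) + 8) = -21 + 3*((u**2 + u**2) + 8) = -21 + 3*(2*u**2 + 8) = -21 + 3*(8 + 2*u**2) = -21 + (24 + 6*u**2) = 3 + 6*u**2)
m(y, T) = 1/(-4 + T) (m(y, T) = 1/(T - 4) = 1/(-4 + T))
D(V, U) = -9 + V*(3 + 6*U**2) (D(V, U) = -9 + (3 + 6*U**2)*V = -9 + V*(3 + 6*U**2))
D(m(-6, -12), n(3)) - 41871 = (-9 + 3*(1 + 2*12**2)/(-4 - 12)) - 41871 = (-9 + 3*(1 + 2*144)/(-16)) - 41871 = (-9 + 3*(-1/16)*(1 + 288)) - 41871 = (-9 + 3*(-1/16)*289) - 41871 = (-9 - 867/16) - 41871 = -1011/16 - 41871 = -670947/16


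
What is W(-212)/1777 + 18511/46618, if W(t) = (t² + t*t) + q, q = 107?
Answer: 4228280957/82840186 ≈ 51.041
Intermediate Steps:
W(t) = 107 + 2*t² (W(t) = (t² + t*t) + 107 = (t² + t²) + 107 = 2*t² + 107 = 107 + 2*t²)
W(-212)/1777 + 18511/46618 = (107 + 2*(-212)²)/1777 + 18511/46618 = (107 + 2*44944)*(1/1777) + 18511*(1/46618) = (107 + 89888)*(1/1777) + 18511/46618 = 89995*(1/1777) + 18511/46618 = 89995/1777 + 18511/46618 = 4228280957/82840186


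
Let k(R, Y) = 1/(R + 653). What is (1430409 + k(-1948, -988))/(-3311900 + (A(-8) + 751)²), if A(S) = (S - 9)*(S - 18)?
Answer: -1852379654/2445803045 ≈ -0.75737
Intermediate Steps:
A(S) = (-18 + S)*(-9 + S) (A(S) = (-9 + S)*(-18 + S) = (-18 + S)*(-9 + S))
k(R, Y) = 1/(653 + R)
(1430409 + k(-1948, -988))/(-3311900 + (A(-8) + 751)²) = (1430409 + 1/(653 - 1948))/(-3311900 + ((162 + (-8)² - 27*(-8)) + 751)²) = (1430409 + 1/(-1295))/(-3311900 + ((162 + 64 + 216) + 751)²) = (1430409 - 1/1295)/(-3311900 + (442 + 751)²) = 1852379654/(1295*(-3311900 + 1193²)) = 1852379654/(1295*(-3311900 + 1423249)) = (1852379654/1295)/(-1888651) = (1852379654/1295)*(-1/1888651) = -1852379654/2445803045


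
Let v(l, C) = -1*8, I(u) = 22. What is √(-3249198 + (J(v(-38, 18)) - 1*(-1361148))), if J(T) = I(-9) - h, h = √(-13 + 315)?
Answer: √(-1888028 - √302) ≈ 1374.1*I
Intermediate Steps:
v(l, C) = -8
h = √302 ≈ 17.378
J(T) = 22 - √302
√(-3249198 + (J(v(-38, 18)) - 1*(-1361148))) = √(-3249198 + ((22 - √302) - 1*(-1361148))) = √(-3249198 + ((22 - √302) + 1361148)) = √(-3249198 + (1361170 - √302)) = √(-1888028 - √302)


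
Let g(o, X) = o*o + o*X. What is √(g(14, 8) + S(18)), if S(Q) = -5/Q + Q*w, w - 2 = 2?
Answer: √13670/6 ≈ 19.486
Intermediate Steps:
w = 4 (w = 2 + 2 = 4)
g(o, X) = o² + X*o
S(Q) = -5/Q + 4*Q (S(Q) = -5/Q + Q*4 = -5/Q + 4*Q)
√(g(14, 8) + S(18)) = √(14*(8 + 14) + (-5/18 + 4*18)) = √(14*22 + (-5*1/18 + 72)) = √(308 + (-5/18 + 72)) = √(308 + 1291/18) = √(6835/18) = √13670/6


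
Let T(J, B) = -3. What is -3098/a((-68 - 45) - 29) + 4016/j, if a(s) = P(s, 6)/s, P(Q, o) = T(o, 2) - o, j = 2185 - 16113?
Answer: -765898274/15669 ≈ -48880.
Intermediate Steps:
j = -13928
P(Q, o) = -3 - o
a(s) = -9/s (a(s) = (-3 - 1*6)/s = (-3 - 6)/s = -9/s)
-3098/a((-68 - 45) - 29) + 4016/j = -3098/((-9/((-68 - 45) - 29))) + 4016/(-13928) = -3098/((-9/(-113 - 29))) + 4016*(-1/13928) = -3098/((-9/(-142))) - 502/1741 = -3098/((-9*(-1/142))) - 502/1741 = -3098/9/142 - 502/1741 = -3098*142/9 - 502/1741 = -439916/9 - 502/1741 = -765898274/15669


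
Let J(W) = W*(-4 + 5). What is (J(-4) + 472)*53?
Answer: 24804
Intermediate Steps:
J(W) = W (J(W) = W*1 = W)
(J(-4) + 472)*53 = (-4 + 472)*53 = 468*53 = 24804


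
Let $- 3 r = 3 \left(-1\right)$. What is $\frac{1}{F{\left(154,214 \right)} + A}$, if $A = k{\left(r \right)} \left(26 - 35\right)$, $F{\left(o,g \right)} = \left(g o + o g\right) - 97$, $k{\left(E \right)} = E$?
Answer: $\frac{1}{65806} \approx 1.5196 \cdot 10^{-5}$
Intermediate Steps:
$r = 1$ ($r = - \frac{3 \left(-1\right)}{3} = \left(- \frac{1}{3}\right) \left(-3\right) = 1$)
$F{\left(o,g \right)} = -97 + 2 g o$ ($F{\left(o,g \right)} = \left(g o + g o\right) - 97 = 2 g o - 97 = -97 + 2 g o$)
$A = -9$ ($A = 1 \left(26 - 35\right) = 1 \left(-9\right) = -9$)
$\frac{1}{F{\left(154,214 \right)} + A} = \frac{1}{\left(-97 + 2 \cdot 214 \cdot 154\right) - 9} = \frac{1}{\left(-97 + 65912\right) - 9} = \frac{1}{65815 - 9} = \frac{1}{65806}$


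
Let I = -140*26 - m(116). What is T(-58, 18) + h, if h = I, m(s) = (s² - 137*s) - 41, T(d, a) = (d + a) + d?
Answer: -1261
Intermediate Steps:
T(d, a) = a + 2*d (T(d, a) = (a + d) + d = a + 2*d)
m(s) = -41 + s² - 137*s
I = -1163 (I = -140*26 - (-41 + 116² - 137*116) = -3640 - (-41 + 13456 - 15892) = -3640 - 1*(-2477) = -3640 + 2477 = -1163)
h = -1163
T(-58, 18) + h = (18 + 2*(-58)) - 1163 = (18 - 116) - 1163 = -98 - 1163 = -1261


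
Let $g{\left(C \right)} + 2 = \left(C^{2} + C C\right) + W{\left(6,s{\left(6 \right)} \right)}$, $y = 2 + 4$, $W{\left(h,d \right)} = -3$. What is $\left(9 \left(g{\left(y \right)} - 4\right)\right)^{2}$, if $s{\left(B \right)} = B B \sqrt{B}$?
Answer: $321489$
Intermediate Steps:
$s{\left(B \right)} = B^{\frac{5}{2}}$ ($s{\left(B \right)} = B^{2} \sqrt{B} = B^{\frac{5}{2}}$)
$y = 6$
$g{\left(C \right)} = -5 + 2 C^{2}$ ($g{\left(C \right)} = -2 - \left(3 - C^{2} - C C\right) = -2 + \left(\left(C^{2} + C^{2}\right) - 3\right) = -2 + \left(2 C^{2} - 3\right) = -2 + \left(-3 + 2 C^{2}\right) = -5 + 2 C^{2}$)
$\left(9 \left(g{\left(y \right)} - 4\right)\right)^{2} = \left(9 \left(\left(-5 + 2 \cdot 6^{2}\right) - 4\right)\right)^{2} = \left(9 \left(\left(-5 + 2 \cdot 36\right) - 4\right)\right)^{2} = \left(9 \left(\left(-5 + 72\right) - 4\right)\right)^{2} = \left(9 \left(67 - 4\right)\right)^{2} = \left(9 \cdot 63\right)^{2} = 567^{2} = 321489$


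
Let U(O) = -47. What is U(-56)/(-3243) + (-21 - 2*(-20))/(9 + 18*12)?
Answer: 512/5175 ≈ 0.098937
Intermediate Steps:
U(-56)/(-3243) + (-21 - 2*(-20))/(9 + 18*12) = -47/(-3243) + (-21 - 2*(-20))/(9 + 18*12) = -47*(-1/3243) + (-21 + 40)/(9 + 216) = 1/69 + 19/225 = 512/5175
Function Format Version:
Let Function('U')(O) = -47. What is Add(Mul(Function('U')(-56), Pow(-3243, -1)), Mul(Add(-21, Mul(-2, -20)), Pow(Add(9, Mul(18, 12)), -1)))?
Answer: Rational(512, 5175) ≈ 0.098937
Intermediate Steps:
Add(Mul(Function('U')(-56), Pow(-3243, -1)), Mul(Add(-21, Mul(-2, -20)), Pow(Add(9, Mul(18, 12)), -1))) = Add(Mul(-47, Pow(-3243, -1)), Mul(Add(-21, Mul(-2, -20)), Pow(Add(9, Mul(18, 12)), -1))) = Add(Mul(-47, Rational(-1, 3243)), Mul(Add(-21, 40), Pow(Add(9, 216), -1))) = Add(Rational(1, 69), Mul(19, Pow(225, -1))) = Add(Rational(1, 69), Mul(19, Rational(1, 225))) = Add(Rational(1, 69), Rational(19, 225)) = Rational(512, 5175)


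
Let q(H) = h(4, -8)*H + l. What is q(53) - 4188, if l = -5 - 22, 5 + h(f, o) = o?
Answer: -4904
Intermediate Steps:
h(f, o) = -5 + o
l = -27
q(H) = -27 - 13*H (q(H) = (-5 - 8)*H - 27 = -13*H - 27 = -27 - 13*H)
q(53) - 4188 = (-27 - 13*53) - 4188 = (-27 - 689) - 4188 = -716 - 4188 = -4904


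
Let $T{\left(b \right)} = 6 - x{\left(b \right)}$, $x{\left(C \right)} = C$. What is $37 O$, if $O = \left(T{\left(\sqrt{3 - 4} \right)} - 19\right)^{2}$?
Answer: $6216 + 962 i \approx 6216.0 + 962.0 i$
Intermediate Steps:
$T{\left(b \right)} = 6 - b$
$O = \left(-13 - i\right)^{2}$ ($O = \left(\left(6 - \sqrt{3 - 4}\right) - 19\right)^{2} = \left(\left(6 - \sqrt{-1}\right) - 19\right)^{2} = \left(\left(6 - i\right) - 19\right)^{2} = \left(-13 - i\right)^{2} \approx 168.0 + 26.0 i$)
$37 O = 37 \left(13 + i\right)^{2}$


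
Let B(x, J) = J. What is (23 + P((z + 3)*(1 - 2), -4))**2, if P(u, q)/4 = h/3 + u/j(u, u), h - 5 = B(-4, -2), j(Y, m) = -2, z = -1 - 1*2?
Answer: 729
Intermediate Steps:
z = -3 (z = -1 - 2 = -3)
h = 3 (h = 5 - 2 = 3)
P(u, q) = 4 - 2*u (P(u, q) = 4*(3/3 + u/(-2)) = 4*(3*(1/3) + u*(-1/2)) = 4*(1 - u/2) = 4 - 2*u)
(23 + P((z + 3)*(1 - 2), -4))**2 = (23 + (4 - 2*(-3 + 3)*(1 - 2)))**2 = (23 + (4 - 0*(-1)))**2 = (23 + (4 - 2*0))**2 = (23 + (4 + 0))**2 = (23 + 4)**2 = 27**2 = 729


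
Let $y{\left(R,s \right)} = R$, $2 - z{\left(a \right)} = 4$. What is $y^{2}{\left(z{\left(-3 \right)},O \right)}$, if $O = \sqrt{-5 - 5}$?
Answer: $4$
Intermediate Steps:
$z{\left(a \right)} = -2$ ($z{\left(a \right)} = 2 - 4 = -2$)
$O = i \sqrt{10}$ ($O = \sqrt{-10} = i \sqrt{10} \approx 3.1623 i$)
$y^{2}{\left(z{\left(-3 \right)},O \right)} = \left(-2\right)^{2} = 4$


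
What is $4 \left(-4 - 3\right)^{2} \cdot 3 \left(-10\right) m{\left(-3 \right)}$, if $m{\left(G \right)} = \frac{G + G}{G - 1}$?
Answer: $-8820$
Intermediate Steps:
$m{\left(G \right)} = \frac{2 G}{-1 + G}$
$4 \left(-4 - 3\right)^{2} \cdot 3 \left(-10\right) m{\left(-3 \right)} = 4 \left(-4 - 3\right)^{2} \cdot 3 \left(-10\right) 2 \left(-3\right) \frac{1}{-1 - 3} = 4 \left(-7\right)^{2} \cdot 3 \left(-10\right) 2 \left(-3\right) \frac{1}{-4} = 4 \cdot 49 \cdot 3 \left(-10\right) 2 \left(-3\right) \left(- \frac{1}{4}\right) = 196 \cdot 3 \left(-10\right) \frac{3}{2} = 588 \left(-10\right) \frac{3}{2} = \left(-5880\right) \frac{3}{2} = -8820$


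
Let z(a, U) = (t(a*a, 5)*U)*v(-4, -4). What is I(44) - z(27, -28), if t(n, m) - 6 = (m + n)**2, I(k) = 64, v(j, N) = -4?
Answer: -60341280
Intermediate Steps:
t(n, m) = 6 + (m + n)**2
z(a, U) = -4*U*(6 + (5 + a**2)**2) (z(a, U) = ((6 + (5 + a*a)**2)*U)*(-4) = ((6 + (5 + a**2)**2)*U)*(-4) = (U*(6 + (5 + a**2)**2))*(-4) = -4*U*(6 + (5 + a**2)**2))
I(44) - z(27, -28) = 64 - (-4)*(-28)*(6 + (5 + 27**2)**2) = 64 - (-4)*(-28)*(6 + (5 + 729)**2) = 64 - (-4)*(-28)*(6 + 734**2) = 64 - (-4)*(-28)*(6 + 538756) = 64 - (-4)*(-28)*538762 = 64 - 1*60341344 = 64 - 60341344 = -60341280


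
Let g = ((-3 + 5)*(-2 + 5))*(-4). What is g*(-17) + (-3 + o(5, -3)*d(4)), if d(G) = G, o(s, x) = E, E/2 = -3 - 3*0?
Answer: 381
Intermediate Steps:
E = -6 (E = 2*(-3 - 3*0) = 2*(-3 + 0) = 2*(-3) = -6)
o(s, x) = -6
g = -24 (g = (2*3)*(-4) = 6*(-4) = -24)
g*(-17) + (-3 + o(5, -3)*d(4)) = -24*(-17) + (-3 - 6*4) = 408 + (-3 - 24) = 408 - 27 = 381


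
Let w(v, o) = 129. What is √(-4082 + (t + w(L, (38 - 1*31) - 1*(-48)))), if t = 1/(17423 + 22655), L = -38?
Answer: I*√6349490729974/40078 ≈ 62.873*I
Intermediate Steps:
t = 1/40078 ≈ 2.4951e-5
√(-4082 + (t + w(L, (38 - 1*31) - 1*(-48)))) = √(-4082 + (1/40078 + 129)) = √(-4082 + 5170063/40078) = √(-158428333/40078) = I*√6349490729974/40078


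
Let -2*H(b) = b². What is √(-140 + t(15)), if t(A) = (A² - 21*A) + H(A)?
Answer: I*√1370/2 ≈ 18.507*I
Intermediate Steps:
H(b) = -b²/2
t(A) = A²/2 - 21*A (t(A) = (A² - 21*A) - A²/2 = A²/2 - 21*A)
√(-140 + t(15)) = √(-140 + (½)*15*(-42 + 15)) = √(-140 + (½)*15*(-27)) = √(-140 - 405/2) = √(-685/2) = I*√1370/2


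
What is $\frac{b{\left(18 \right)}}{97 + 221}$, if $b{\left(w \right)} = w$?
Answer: $\frac{3}{53} \approx 0.056604$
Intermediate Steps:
$\frac{b{\left(18 \right)}}{97 + 221} = \frac{18}{97 + 221} = \frac{18}{318} = 18 \cdot \frac{1}{318} = \frac{3}{53}$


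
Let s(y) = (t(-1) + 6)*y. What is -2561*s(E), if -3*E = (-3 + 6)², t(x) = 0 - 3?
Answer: 23049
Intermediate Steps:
t(x) = -3
E = -3 (E = -(-3 + 6)²/3 = -⅓*3² = -⅓*9 = -3)
s(y) = 3*y (s(y) = (-3 + 6)*y = 3*y)
-2561*s(E) = -7683*(-3) = -2561*(-9) = 23049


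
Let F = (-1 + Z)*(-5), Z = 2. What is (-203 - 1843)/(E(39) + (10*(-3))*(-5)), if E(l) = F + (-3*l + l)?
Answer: -2046/67 ≈ -30.537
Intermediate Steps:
F = -5 (F = (-1 + 2)*(-5) = 1*(-5) = -5)
E(l) = -5 - 2*l (E(l) = -5 + (-3*l + l) = -5 - 2*l)
(-203 - 1843)/(E(39) + (10*(-3))*(-5)) = (-203 - 1843)/((-5 - 2*39) + (10*(-3))*(-5)) = -2046/((-5 - 78) - 30*(-5)) = -2046/(-83 + 150) = -2046/67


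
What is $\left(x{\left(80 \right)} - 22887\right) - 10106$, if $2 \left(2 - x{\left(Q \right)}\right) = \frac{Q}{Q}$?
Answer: $- \frac{65983}{2} \approx -32992.0$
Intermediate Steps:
$x{\left(Q \right)} = \frac{3}{2}$ ($x{\left(Q \right)} = 2 - \frac{Q \frac{1}{Q}}{2} = 2 - \frac{1}{2} = \frac{3}{2}$)
$\left(x{\left(80 \right)} - 22887\right) - 10106 = \left(\frac{3}{2} - 22887\right) - 10106 = - \frac{45771}{2} - 10106 = - \frac{65983}{2}$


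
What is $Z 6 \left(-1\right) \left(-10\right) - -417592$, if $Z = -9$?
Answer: $417052$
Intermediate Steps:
$Z 6 \left(-1\right) \left(-10\right) - -417592 = - 9 \cdot 6 \left(-1\right) \left(-10\right) - -417592 = \left(-9\right) \left(-6\right) \left(-10\right) + 417592 = 54 \left(-10\right) + 417592 = -540 + 417592 = 417052$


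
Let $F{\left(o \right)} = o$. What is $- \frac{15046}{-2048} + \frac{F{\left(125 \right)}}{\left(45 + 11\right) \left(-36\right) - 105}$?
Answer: $\frac{15828283}{2171904} \approx 7.2877$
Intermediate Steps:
$- \frac{15046}{-2048} + \frac{F{\left(125 \right)}}{\left(45 + 11\right) \left(-36\right) - 105} = - \frac{15046}{-2048} + \frac{125}{\left(45 + 11\right) \left(-36\right) - 105} = \left(-15046\right) \left(- \frac{1}{2048}\right) + \frac{125}{56 \left(-36\right) - 105} = \frac{7523}{1024} + \frac{125}{-2016 - 105} = \frac{7523}{1024} + \frac{125}{-2121} = \frac{7523}{1024} + 125 \left(- \frac{1}{2121}\right) = \frac{7523}{1024} - \frac{125}{2121} = \frac{15828283}{2171904}$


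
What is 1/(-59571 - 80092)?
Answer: -1/139663 ≈ -7.1601e-6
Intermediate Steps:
1/(-59571 - 80092) = 1/(-139663) = -1/139663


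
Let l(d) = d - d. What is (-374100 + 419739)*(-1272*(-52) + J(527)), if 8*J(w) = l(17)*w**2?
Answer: 3018746016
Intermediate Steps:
l(d) = 0
J(w) = 0 (J(w) = (0*w**2)/8 = (1/8)*0 = 0)
(-374100 + 419739)*(-1272*(-52) + J(527)) = (-374100 + 419739)*(-1272*(-52) + 0) = 45639*(66144 + 0) = 45639*66144 = 3018746016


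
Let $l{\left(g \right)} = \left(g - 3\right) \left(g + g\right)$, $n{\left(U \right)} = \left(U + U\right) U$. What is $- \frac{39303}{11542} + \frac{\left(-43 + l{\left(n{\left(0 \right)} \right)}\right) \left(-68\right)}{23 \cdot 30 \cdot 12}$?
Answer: $- \frac{18230002}{5972985} \approx -3.0521$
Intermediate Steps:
$n{\left(U \right)} = 2 U^{2}$ ($n{\left(U \right)} = 2 U U = 2 U^{2}$)
$l{\left(g \right)} = 2 g \left(-3 + g\right)$ ($l{\left(g \right)} = \left(-3 + g\right) 2 g = 2 g \left(-3 + g\right)$)
$- \frac{39303}{11542} + \frac{\left(-43 + l{\left(n{\left(0 \right)} \right)}\right) \left(-68\right)}{23 \cdot 30 \cdot 12} = - \frac{39303}{11542} + \frac{\left(-43 + 2 \cdot 2 \cdot 0^{2} \left(-3 + 2 \cdot 0^{2}\right)\right) \left(-68\right)}{23 \cdot 30 \cdot 12} = \left(-39303\right) \frac{1}{11542} + \frac{\left(-43 + 2 \cdot 2 \cdot 0 \left(-3 + 2 \cdot 0\right)\right) \left(-68\right)}{690 \cdot 12} = - \frac{39303}{11542} + \frac{\left(-43 + 2 \cdot 0 \left(-3 + 0\right)\right) \left(-68\right)}{8280} = - \frac{39303}{11542} + \left(-43 + 2 \cdot 0 \left(-3\right)\right) \left(-68\right) \frac{1}{8280} = - \frac{39303}{11542} + \left(-43 + 0\right) \left(-68\right) \frac{1}{8280} = - \frac{39303}{11542} + \left(-43\right) \left(-68\right) \frac{1}{8280} = - \frac{39303}{11542} + 2924 \cdot \frac{1}{8280} = - \frac{39303}{11542} + \frac{731}{2070} = - \frac{18230002}{5972985}$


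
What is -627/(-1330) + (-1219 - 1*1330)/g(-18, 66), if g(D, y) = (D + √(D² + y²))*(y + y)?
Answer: 437861/1118040 - 2549*√130/95832 ≈ 0.088362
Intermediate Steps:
g(D, y) = 2*y*(D + √(D² + y²)) (g(D, y) = (D + √(D² + y²))*(2*y) = 2*y*(D + √(D² + y²)))
-627/(-1330) + (-1219 - 1*1330)/g(-18, 66) = -627/(-1330) + (-1219 - 1*1330)/((2*66*(-18 + √((-18)² + 66²)))) = -627*(-1/1330) + (-1219 - 1330)/((2*66*(-18 + √(324 + 4356)))) = 33/70 - 2549*1/(132*(-18 + √4680)) = 33/70 - 2549*1/(132*(-18 + 6*√130)) = 33/70 - 2549/(-2376 + 792*√130)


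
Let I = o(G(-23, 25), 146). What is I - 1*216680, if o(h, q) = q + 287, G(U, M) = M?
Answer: -216247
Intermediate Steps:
o(h, q) = 287 + q
I = 433 (I = 287 + 146 = 433)
I - 1*216680 = 433 - 1*216680 = 433 - 216680 = -216247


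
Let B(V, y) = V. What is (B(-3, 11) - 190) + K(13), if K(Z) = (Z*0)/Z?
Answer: -193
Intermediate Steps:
K(Z) = 0 (K(Z) = 0/Z = 0)
(B(-3, 11) - 190) + K(13) = (-3 - 190) + 0 = -193 + 0 = -193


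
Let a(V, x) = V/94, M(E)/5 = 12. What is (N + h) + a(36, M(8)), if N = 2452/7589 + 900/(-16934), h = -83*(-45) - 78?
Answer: 11046239725109/3020034961 ≈ 3657.7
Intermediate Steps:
M(E) = 60 (M(E) = 5*12 = 60)
a(V, x) = V/94 (a(V, x) = V*(1/94) = V/94)
h = 3657 (h = 3735 - 78 = 3657)
N = 17346034/64256063 (N = 2452*(1/7589) + 900*(-1/16934) = 2452/7589 - 450/8467 = 17346034/64256063 ≈ 0.26995)
(N + h) + a(36, M(8)) = (17346034/64256063 + 3657) + (1/94)*36 = 235001768425/64256063 + 18/47 = 11046239725109/3020034961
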